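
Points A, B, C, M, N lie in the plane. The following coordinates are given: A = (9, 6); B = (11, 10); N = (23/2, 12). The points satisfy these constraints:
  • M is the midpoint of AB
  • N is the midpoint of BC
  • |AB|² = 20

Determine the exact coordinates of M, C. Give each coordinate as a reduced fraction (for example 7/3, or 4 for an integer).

M = (10, 8)
C = (12, 14)

1. M_x = 10  [2·M = A+B = (9, 6)+(11, 10)]
2. M_y = 8  [2·M = A+B = (9, 6)+(11, 10)]
   so M = (10, 8)
3. C_x = 12  [C = 2·N−B = 2·(23/2, 12)−(11, 10)]
4. C_y = 14  [C = 2·N−B = 2·(23/2, 12)−(11, 10)]
   so C = (12, 14)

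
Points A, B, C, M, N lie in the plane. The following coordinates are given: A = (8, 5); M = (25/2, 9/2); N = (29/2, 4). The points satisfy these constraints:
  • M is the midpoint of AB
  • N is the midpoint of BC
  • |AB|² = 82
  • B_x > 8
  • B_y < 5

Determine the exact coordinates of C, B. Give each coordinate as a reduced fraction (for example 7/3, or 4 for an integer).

1. B_x = 17  [B = 2·M−A = 2·(25/2, 9/2)−(8, 5)]
2. B_y = 4  [B = 2·M−A = 2·(25/2, 9/2)−(8, 5)]
   so B = (17, 4)
3. C_x = 12  [C = 2·N−B = 2·(29/2, 4)−(17, 4)]
4. C_y = 4  [C = 2·N−B = 2·(29/2, 4)−(17, 4)]
   so C = (12, 4)

C = (12, 4)
B = (17, 4)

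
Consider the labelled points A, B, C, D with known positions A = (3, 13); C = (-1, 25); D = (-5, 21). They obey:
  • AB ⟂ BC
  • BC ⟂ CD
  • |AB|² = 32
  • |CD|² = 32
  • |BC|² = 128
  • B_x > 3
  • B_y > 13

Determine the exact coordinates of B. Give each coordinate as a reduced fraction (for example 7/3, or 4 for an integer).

B = (7, 17)

1. B_x = 7  [[BC ⟂ CD ⇒ 4x+4y-96=0] ∩ [|B−(3, 13)|²=32]]
2. B_y = 17  [[BC ⟂ CD ⇒ 4x+4y-96=0] ∩ [|B−(3, 13)|²=32]]
   so B = (7, 17)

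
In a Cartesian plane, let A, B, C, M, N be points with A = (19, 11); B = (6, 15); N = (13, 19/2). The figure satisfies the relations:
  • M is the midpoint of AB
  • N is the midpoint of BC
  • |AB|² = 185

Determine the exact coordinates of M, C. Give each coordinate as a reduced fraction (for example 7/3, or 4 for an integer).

1. M_x = 25/2  [2·M = A+B = (19, 11)+(6, 15)]
2. M_y = 13  [2·M = A+B = (19, 11)+(6, 15)]
   so M = (25/2, 13)
3. C_x = 20  [C = 2·N−B = 2·(13, 19/2)−(6, 15)]
4. C_y = 4  [C = 2·N−B = 2·(13, 19/2)−(6, 15)]
   so C = (20, 4)

M = (25/2, 13)
C = (20, 4)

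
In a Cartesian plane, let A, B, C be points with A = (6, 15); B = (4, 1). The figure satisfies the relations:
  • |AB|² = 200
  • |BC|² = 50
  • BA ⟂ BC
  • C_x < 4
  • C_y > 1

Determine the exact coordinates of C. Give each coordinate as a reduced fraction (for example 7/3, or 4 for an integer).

C = (-3, 2)

1. C_x = -3  [[BA ⟂ BC ⇒ 2x+14y-22=0] ∩ [|C−(4, 1)|²=50]]
2. C_y = 2  [[BA ⟂ BC ⇒ 2x+14y-22=0] ∩ [|C−(4, 1)|²=50]]
   so C = (-3, 2)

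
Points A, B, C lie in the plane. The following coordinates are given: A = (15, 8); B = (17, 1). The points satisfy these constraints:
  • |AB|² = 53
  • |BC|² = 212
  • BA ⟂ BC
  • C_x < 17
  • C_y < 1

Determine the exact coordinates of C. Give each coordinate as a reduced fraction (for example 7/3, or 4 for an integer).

1. C_x = 3  [[BA ⟂ BC ⇒ -2x+7y+27=0] ∩ [|C−(17, 1)|²=212]]
2. C_y = -3  [[BA ⟂ BC ⇒ -2x+7y+27=0] ∩ [|C−(17, 1)|²=212]]
   so C = (3, -3)

C = (3, -3)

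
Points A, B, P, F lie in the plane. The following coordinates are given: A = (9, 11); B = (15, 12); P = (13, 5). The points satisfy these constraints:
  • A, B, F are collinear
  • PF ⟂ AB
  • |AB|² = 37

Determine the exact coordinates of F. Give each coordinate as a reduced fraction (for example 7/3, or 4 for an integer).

F = (441/37, 425/37)

1. F_x = 441/37  [[A, B, F are collinear ⇒ -1x+6y-57=0] ∩ [PF ⟂ AB ⇒ 6x+1y-83=0]]
2. F_y = 425/37  [[A, B, F are collinear ⇒ -1x+6y-57=0] ∩ [PF ⟂ AB ⇒ 6x+1y-83=0]]
   so F = (441/37, 425/37)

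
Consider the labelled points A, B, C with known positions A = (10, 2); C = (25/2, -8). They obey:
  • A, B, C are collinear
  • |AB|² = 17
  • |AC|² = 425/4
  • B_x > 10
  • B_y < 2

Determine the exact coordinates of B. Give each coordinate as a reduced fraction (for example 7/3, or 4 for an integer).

B = (11, -2)

1. B_x = 11  [[A, B, C are collinear ⇒ -10x-5/2y+105=0] ∩ [|B−(10, 2)|²=17]]
2. B_y = -2  [[A, B, C are collinear ⇒ -10x-5/2y+105=0] ∩ [|B−(10, 2)|²=17]]
   so B = (11, -2)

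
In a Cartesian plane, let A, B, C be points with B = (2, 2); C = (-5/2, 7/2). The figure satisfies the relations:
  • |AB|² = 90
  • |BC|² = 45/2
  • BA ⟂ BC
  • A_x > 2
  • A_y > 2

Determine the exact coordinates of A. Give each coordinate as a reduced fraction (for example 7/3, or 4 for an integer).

1. A_x = 5  [[BA ⟂ BC ⇒ -9/2x+3/2y+6=0] ∩ [|A−(2, 2)|²=90]]
2. A_y = 11  [[BA ⟂ BC ⇒ -9/2x+3/2y+6=0] ∩ [|A−(2, 2)|²=90]]
   so A = (5, 11)

A = (5, 11)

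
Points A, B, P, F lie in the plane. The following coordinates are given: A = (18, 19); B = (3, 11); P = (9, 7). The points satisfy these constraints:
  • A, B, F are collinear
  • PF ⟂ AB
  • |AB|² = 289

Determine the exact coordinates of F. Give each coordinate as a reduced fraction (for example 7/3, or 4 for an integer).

1. F_x = 1737/289  [[A, B, F are collinear ⇒ 8x-15y+141=0] ∩ [PF ⟂ AB ⇒ -15x-8y+191=0]]
2. F_y = 3643/289  [[A, B, F are collinear ⇒ 8x-15y+141=0] ∩ [PF ⟂ AB ⇒ -15x-8y+191=0]]
   so F = (1737/289, 3643/289)

F = (1737/289, 3643/289)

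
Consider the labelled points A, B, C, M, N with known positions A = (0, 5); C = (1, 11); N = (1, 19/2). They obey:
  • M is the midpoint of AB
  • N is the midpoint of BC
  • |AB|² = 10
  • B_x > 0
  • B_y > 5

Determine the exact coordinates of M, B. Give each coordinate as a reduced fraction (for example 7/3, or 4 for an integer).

1. B_x = 1  [B = 2·N−C = 2·(1, 19/2)−(1, 11)]
2. B_y = 8  [B = 2·N−C = 2·(1, 19/2)−(1, 11)]
   so B = (1, 8)
3. M_x = 1/2  [2·M = A+B = (0, 5)+(1, 8)]
4. M_y = 13/2  [2·M = A+B = (0, 5)+(1, 8)]
   so M = (1/2, 13/2)

M = (1/2, 13/2)
B = (1, 8)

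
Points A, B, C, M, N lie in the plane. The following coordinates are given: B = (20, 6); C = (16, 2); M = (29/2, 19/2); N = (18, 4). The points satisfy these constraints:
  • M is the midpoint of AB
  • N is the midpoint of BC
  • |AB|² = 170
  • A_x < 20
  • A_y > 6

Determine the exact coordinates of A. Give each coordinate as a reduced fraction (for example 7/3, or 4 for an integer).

A = (9, 13)

1. A_x = 9  [A = 2·M−B = 2·(29/2, 19/2)−(20, 6)]
2. A_y = 13  [A = 2·M−B = 2·(29/2, 19/2)−(20, 6)]
   so A = (9, 13)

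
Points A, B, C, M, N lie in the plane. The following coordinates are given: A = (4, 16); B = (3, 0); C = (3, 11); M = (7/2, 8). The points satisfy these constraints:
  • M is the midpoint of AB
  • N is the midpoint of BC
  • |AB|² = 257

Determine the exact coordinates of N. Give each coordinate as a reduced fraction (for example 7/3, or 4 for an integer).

N = (3, 11/2)

1. N_x = 3  [2·N = B+C = (3, 0)+(3, 11)]
2. N_y = 11/2  [2·N = B+C = (3, 0)+(3, 11)]
   so N = (3, 11/2)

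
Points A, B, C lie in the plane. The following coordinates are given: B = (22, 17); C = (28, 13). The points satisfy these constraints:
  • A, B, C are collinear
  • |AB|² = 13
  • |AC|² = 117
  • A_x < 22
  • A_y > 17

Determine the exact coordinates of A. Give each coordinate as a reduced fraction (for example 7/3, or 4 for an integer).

1. A_x = 19  [[A, B, C are collinear ⇒ 4x+6y-190=0] ∩ [|A−(22, 17)|²=13]]
2. A_y = 19  [[A, B, C are collinear ⇒ 4x+6y-190=0] ∩ [|A−(22, 17)|²=13]]
   so A = (19, 19)

A = (19, 19)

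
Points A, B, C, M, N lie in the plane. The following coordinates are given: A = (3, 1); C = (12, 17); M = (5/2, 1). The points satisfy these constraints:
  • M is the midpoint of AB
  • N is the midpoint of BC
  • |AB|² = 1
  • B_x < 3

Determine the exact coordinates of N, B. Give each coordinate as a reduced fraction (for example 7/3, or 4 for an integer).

N = (7, 9)
B = (2, 1)

1. B_x = 2  [B = 2·M−A = 2·(5/2, 1)−(3, 1)]
2. B_y = 1  [B = 2·M−A = 2·(5/2, 1)−(3, 1)]
   so B = (2, 1)
3. N_x = 7  [2·N = B+C = (2, 1)+(12, 17)]
4. N_y = 9  [2·N = B+C = (2, 1)+(12, 17)]
   so N = (7, 9)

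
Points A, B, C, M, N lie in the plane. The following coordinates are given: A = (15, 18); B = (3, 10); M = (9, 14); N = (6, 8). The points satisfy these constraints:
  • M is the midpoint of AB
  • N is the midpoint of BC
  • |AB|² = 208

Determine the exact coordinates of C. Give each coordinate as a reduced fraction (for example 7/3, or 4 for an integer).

1. C_x = 9  [C = 2·N−B = 2·(6, 8)−(3, 10)]
2. C_y = 6  [C = 2·N−B = 2·(6, 8)−(3, 10)]
   so C = (9, 6)

C = (9, 6)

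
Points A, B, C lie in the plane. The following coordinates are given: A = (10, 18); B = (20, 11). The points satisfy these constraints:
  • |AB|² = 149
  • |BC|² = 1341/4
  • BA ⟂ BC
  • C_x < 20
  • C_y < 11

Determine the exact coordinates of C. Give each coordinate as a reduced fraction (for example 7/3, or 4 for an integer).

C = (19/2, -4)

1. C_x = 19/2  [[BA ⟂ BC ⇒ -10x+7y+123=0] ∩ [|C−(20, 11)|²=1341/4]]
2. C_y = -4  [[BA ⟂ BC ⇒ -10x+7y+123=0] ∩ [|C−(20, 11)|²=1341/4]]
   so C = (19/2, -4)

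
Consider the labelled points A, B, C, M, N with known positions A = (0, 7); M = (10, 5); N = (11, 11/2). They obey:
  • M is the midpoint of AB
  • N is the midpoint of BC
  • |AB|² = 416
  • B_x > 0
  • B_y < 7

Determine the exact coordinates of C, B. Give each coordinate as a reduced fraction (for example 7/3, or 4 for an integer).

C = (2, 8)
B = (20, 3)

1. B_x = 20  [B = 2·M−A = 2·(10, 5)−(0, 7)]
2. B_y = 3  [B = 2·M−A = 2·(10, 5)−(0, 7)]
   so B = (20, 3)
3. C_x = 2  [C = 2·N−B = 2·(11, 11/2)−(20, 3)]
4. C_y = 8  [C = 2·N−B = 2·(11, 11/2)−(20, 3)]
   so C = (2, 8)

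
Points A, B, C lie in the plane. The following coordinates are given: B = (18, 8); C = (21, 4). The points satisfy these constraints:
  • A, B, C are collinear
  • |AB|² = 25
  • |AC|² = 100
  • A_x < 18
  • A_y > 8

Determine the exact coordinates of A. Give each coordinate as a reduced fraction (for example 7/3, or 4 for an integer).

1. A_x = 15  [[A, B, C are collinear ⇒ 4x+3y-96=0] ∩ [|A−(18, 8)|²=25]]
2. A_y = 12  [[A, B, C are collinear ⇒ 4x+3y-96=0] ∩ [|A−(18, 8)|²=25]]
   so A = (15, 12)

A = (15, 12)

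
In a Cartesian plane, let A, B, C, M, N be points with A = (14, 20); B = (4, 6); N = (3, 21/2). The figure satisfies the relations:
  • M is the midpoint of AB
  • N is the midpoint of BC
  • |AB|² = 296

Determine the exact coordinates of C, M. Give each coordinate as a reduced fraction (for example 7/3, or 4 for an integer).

C = (2, 15)
M = (9, 13)

1. M_x = 9  [2·M = A+B = (14, 20)+(4, 6)]
2. M_y = 13  [2·M = A+B = (14, 20)+(4, 6)]
   so M = (9, 13)
3. C_x = 2  [C = 2·N−B = 2·(3, 21/2)−(4, 6)]
4. C_y = 15  [C = 2·N−B = 2·(3, 21/2)−(4, 6)]
   so C = (2, 15)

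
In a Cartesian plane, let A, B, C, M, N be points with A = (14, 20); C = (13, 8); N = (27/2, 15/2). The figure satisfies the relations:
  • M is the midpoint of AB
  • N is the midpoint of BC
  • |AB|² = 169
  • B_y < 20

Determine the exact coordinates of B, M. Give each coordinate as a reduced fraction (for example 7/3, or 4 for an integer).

B = (14, 7)
M = (14, 27/2)

1. B_x = 14  [B = 2·N−C = 2·(27/2, 15/2)−(13, 8)]
2. B_y = 7  [B = 2·N−C = 2·(27/2, 15/2)−(13, 8)]
   so B = (14, 7)
3. M_x = 14  [2·M = A+B = (14, 20)+(14, 7)]
4. M_y = 27/2  [2·M = A+B = (14, 20)+(14, 7)]
   so M = (14, 27/2)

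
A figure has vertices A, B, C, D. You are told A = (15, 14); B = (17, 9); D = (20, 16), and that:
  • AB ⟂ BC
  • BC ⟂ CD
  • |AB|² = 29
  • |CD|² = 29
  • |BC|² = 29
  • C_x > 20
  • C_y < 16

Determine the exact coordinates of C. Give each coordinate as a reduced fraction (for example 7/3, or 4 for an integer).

C = (22, 11)

1. C_x = 22  [[AB ⟂ BC ⇒ 2x-5y+11=0] ∩ [|C−(20, 16)|²=29]]
2. C_y = 11  [[AB ⟂ BC ⇒ 2x-5y+11=0] ∩ [|C−(20, 16)|²=29]]
   so C = (22, 11)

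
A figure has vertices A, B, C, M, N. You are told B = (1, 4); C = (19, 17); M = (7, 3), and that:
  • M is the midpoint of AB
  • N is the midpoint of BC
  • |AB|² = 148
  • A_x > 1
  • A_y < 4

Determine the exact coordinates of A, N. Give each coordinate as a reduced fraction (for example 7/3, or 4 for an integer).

1. A_x = 13  [A = 2·M−B = 2·(7, 3)−(1, 4)]
2. A_y = 2  [A = 2·M−B = 2·(7, 3)−(1, 4)]
   so A = (13, 2)
3. N_x = 10  [2·N = B+C = (1, 4)+(19, 17)]
4. N_y = 21/2  [2·N = B+C = (1, 4)+(19, 17)]
   so N = (10, 21/2)

A = (13, 2)
N = (10, 21/2)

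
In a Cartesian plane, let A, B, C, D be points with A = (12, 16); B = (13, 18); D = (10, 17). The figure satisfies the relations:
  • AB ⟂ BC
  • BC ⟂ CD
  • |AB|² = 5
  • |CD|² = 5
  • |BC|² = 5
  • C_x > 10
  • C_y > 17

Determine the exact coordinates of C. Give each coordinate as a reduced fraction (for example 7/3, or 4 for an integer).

C = (11, 19)

1. C_x = 11  [[AB ⟂ BC ⇒ 1x+2y-49=0] ∩ [|C−(10, 17)|²=5]]
2. C_y = 19  [[AB ⟂ BC ⇒ 1x+2y-49=0] ∩ [|C−(10, 17)|²=5]]
   so C = (11, 19)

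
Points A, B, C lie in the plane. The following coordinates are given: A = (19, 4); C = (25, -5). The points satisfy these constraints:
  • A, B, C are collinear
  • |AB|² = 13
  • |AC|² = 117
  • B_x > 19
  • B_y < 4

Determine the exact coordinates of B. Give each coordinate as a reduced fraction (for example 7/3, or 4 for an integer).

1. B_x = 21  [[A, B, C are collinear ⇒ -9x-6y+195=0] ∩ [|B−(19, 4)|²=13]]
2. B_y = 1  [[A, B, C are collinear ⇒ -9x-6y+195=0] ∩ [|B−(19, 4)|²=13]]
   so B = (21, 1)

B = (21, 1)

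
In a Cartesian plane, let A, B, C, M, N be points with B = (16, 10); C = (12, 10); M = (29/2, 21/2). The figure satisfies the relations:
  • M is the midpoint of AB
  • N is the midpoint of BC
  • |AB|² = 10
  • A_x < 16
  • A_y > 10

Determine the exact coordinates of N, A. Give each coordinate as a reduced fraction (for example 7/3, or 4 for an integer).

N = (14, 10)
A = (13, 11)

1. A_x = 13  [A = 2·M−B = 2·(29/2, 21/2)−(16, 10)]
2. A_y = 11  [A = 2·M−B = 2·(29/2, 21/2)−(16, 10)]
   so A = (13, 11)
3. N_x = 14  [2·N = B+C = (16, 10)+(12, 10)]
4. N_y = 10  [2·N = B+C = (16, 10)+(12, 10)]
   so N = (14, 10)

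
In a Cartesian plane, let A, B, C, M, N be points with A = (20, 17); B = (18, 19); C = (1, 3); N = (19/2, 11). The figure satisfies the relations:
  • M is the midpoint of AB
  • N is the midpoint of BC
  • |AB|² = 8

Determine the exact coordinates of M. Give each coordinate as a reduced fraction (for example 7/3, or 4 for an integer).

M = (19, 18)

1. M_x = 19  [2·M = A+B = (20, 17)+(18, 19)]
2. M_y = 18  [2·M = A+B = (20, 17)+(18, 19)]
   so M = (19, 18)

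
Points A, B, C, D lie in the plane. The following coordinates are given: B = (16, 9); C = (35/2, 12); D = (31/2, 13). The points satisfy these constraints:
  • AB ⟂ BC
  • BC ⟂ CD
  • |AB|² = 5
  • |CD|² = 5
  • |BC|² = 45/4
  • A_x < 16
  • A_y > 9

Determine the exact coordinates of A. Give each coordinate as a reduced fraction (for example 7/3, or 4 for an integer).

1. A_x = 14  [[AB ⟂ BC ⇒ -3/2x-3y+51=0] ∩ [|A−(16, 9)|²=5]]
2. A_y = 10  [[AB ⟂ BC ⇒ -3/2x-3y+51=0] ∩ [|A−(16, 9)|²=5]]
   so A = (14, 10)

A = (14, 10)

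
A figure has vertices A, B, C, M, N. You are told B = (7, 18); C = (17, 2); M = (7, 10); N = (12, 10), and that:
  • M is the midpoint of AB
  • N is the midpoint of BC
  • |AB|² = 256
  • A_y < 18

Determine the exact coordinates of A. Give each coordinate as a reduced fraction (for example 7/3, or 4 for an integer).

A = (7, 2)

1. A_x = 7  [A = 2·M−B = 2·(7, 10)−(7, 18)]
2. A_y = 2  [A = 2·M−B = 2·(7, 10)−(7, 18)]
   so A = (7, 2)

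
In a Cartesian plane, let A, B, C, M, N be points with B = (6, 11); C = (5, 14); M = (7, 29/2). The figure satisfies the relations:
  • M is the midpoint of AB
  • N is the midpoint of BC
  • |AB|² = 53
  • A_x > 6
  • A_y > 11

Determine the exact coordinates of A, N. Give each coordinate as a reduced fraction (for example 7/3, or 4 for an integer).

A = (8, 18)
N = (11/2, 25/2)

1. A_x = 8  [A = 2·M−B = 2·(7, 29/2)−(6, 11)]
2. A_y = 18  [A = 2·M−B = 2·(7, 29/2)−(6, 11)]
   so A = (8, 18)
3. N_x = 11/2  [2·N = B+C = (6, 11)+(5, 14)]
4. N_y = 25/2  [2·N = B+C = (6, 11)+(5, 14)]
   so N = (11/2, 25/2)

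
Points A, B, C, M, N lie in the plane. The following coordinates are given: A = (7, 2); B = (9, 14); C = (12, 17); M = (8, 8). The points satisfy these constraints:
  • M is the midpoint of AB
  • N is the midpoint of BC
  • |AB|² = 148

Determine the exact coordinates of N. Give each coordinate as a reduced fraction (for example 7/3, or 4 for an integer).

N = (21/2, 31/2)

1. N_x = 21/2  [2·N = B+C = (9, 14)+(12, 17)]
2. N_y = 31/2  [2·N = B+C = (9, 14)+(12, 17)]
   so N = (21/2, 31/2)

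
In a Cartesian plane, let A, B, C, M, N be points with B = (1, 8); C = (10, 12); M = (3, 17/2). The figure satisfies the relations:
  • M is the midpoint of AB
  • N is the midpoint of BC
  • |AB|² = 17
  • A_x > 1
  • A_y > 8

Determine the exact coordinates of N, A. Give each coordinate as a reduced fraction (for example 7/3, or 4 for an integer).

N = (11/2, 10)
A = (5, 9)

1. A_x = 5  [A = 2·M−B = 2·(3, 17/2)−(1, 8)]
2. A_y = 9  [A = 2·M−B = 2·(3, 17/2)−(1, 8)]
   so A = (5, 9)
3. N_x = 11/2  [2·N = B+C = (1, 8)+(10, 12)]
4. N_y = 10  [2·N = B+C = (1, 8)+(10, 12)]
   so N = (11/2, 10)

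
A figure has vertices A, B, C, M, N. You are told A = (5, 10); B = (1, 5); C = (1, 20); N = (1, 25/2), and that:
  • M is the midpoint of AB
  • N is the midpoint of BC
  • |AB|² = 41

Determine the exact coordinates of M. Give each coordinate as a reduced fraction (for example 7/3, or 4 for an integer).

1. M_x = 3  [2·M = A+B = (5, 10)+(1, 5)]
2. M_y = 15/2  [2·M = A+B = (5, 10)+(1, 5)]
   so M = (3, 15/2)

M = (3, 15/2)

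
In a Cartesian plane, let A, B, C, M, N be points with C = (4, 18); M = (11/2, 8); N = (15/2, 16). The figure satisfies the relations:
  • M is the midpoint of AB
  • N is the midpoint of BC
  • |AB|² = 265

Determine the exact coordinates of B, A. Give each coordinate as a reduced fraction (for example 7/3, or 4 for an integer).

1. B_x = 11  [B = 2·N−C = 2·(15/2, 16)−(4, 18)]
2. B_y = 14  [B = 2·N−C = 2·(15/2, 16)−(4, 18)]
   so B = (11, 14)
3. A_x = 0  [A = 2·M−B = 2·(11/2, 8)−(11, 14)]
4. A_y = 2  [A = 2·M−B = 2·(11/2, 8)−(11, 14)]
   so A = (0, 2)

B = (11, 14)
A = (0, 2)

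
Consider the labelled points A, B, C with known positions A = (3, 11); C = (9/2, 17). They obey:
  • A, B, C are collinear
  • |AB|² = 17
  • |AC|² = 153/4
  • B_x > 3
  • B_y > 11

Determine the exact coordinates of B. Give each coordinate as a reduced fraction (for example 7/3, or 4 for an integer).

1. B_x = 4  [[A, B, C are collinear ⇒ 6x-3/2y-3/2=0] ∩ [|B−(3, 11)|²=17]]
2. B_y = 15  [[A, B, C are collinear ⇒ 6x-3/2y-3/2=0] ∩ [|B−(3, 11)|²=17]]
   so B = (4, 15)

B = (4, 15)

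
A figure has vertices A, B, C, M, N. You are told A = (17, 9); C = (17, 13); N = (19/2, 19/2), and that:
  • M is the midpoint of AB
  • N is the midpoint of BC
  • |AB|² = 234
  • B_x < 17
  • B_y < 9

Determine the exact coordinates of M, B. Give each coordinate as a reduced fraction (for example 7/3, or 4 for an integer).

1. B_x = 2  [B = 2·N−C = 2·(19/2, 19/2)−(17, 13)]
2. B_y = 6  [B = 2·N−C = 2·(19/2, 19/2)−(17, 13)]
   so B = (2, 6)
3. M_x = 19/2  [2·M = A+B = (17, 9)+(2, 6)]
4. M_y = 15/2  [2·M = A+B = (17, 9)+(2, 6)]
   so M = (19/2, 15/2)

M = (19/2, 15/2)
B = (2, 6)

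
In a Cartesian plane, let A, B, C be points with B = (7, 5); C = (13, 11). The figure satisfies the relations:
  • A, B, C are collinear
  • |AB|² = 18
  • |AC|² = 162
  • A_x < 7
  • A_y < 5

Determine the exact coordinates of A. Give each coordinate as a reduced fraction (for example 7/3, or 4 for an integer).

A = (4, 2)

1. A_x = 4  [[A, B, C are collinear ⇒ -6x+6y+12=0] ∩ [|A−(7, 5)|²=18]]
2. A_y = 2  [[A, B, C are collinear ⇒ -6x+6y+12=0] ∩ [|A−(7, 5)|²=18]]
   so A = (4, 2)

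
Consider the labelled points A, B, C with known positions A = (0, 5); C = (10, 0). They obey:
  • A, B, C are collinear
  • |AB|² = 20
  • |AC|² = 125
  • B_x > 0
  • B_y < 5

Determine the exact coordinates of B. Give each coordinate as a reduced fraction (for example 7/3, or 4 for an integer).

1. B_x = 4  [[A, B, C are collinear ⇒ -5x-10y+50=0] ∩ [|B−(0, 5)|²=20]]
2. B_y = 3  [[A, B, C are collinear ⇒ -5x-10y+50=0] ∩ [|B−(0, 5)|²=20]]
   so B = (4, 3)

B = (4, 3)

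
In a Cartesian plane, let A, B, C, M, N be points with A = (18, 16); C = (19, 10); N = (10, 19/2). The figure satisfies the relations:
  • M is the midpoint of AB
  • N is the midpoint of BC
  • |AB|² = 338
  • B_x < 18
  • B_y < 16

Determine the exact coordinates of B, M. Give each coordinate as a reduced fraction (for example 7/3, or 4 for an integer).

1. B_x = 1  [B = 2·N−C = 2·(10, 19/2)−(19, 10)]
2. B_y = 9  [B = 2·N−C = 2·(10, 19/2)−(19, 10)]
   so B = (1, 9)
3. M_x = 19/2  [2·M = A+B = (18, 16)+(1, 9)]
4. M_y = 25/2  [2·M = A+B = (18, 16)+(1, 9)]
   so M = (19/2, 25/2)

B = (1, 9)
M = (19/2, 25/2)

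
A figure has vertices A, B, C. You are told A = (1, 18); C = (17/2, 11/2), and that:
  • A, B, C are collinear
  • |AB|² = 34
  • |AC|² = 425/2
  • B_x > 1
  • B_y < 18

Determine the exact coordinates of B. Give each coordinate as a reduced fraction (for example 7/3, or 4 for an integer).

1. B_x = 4  [[A, B, C are collinear ⇒ -25/2x-15/2y+295/2=0] ∩ [|B−(1, 18)|²=34]]
2. B_y = 13  [[A, B, C are collinear ⇒ -25/2x-15/2y+295/2=0] ∩ [|B−(1, 18)|²=34]]
   so B = (4, 13)

B = (4, 13)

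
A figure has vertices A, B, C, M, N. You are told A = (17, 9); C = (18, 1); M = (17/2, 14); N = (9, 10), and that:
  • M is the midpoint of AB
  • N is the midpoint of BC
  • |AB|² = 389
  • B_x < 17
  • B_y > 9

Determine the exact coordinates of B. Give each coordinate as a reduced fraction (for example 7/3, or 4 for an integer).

B = (0, 19)

1. B_x = 0  [B = 2·M−A = 2·(17/2, 14)−(17, 9)]
2. B_y = 19  [B = 2·M−A = 2·(17/2, 14)−(17, 9)]
   so B = (0, 19)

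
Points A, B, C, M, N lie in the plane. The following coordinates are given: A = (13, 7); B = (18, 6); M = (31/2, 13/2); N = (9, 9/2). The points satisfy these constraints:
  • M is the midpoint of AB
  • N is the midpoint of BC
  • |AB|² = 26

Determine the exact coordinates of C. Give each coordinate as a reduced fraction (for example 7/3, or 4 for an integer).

C = (0, 3)

1. C_x = 0  [C = 2·N−B = 2·(9, 9/2)−(18, 6)]
2. C_y = 3  [C = 2·N−B = 2·(9, 9/2)−(18, 6)]
   so C = (0, 3)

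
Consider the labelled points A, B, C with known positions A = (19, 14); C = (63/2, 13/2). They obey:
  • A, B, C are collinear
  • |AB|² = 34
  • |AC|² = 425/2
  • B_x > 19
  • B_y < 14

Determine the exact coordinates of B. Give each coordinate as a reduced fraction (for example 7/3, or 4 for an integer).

B = (24, 11)

1. B_x = 24  [[A, B, C are collinear ⇒ -15/2x-25/2y+635/2=0] ∩ [|B−(19, 14)|²=34]]
2. B_y = 11  [[A, B, C are collinear ⇒ -15/2x-25/2y+635/2=0] ∩ [|B−(19, 14)|²=34]]
   so B = (24, 11)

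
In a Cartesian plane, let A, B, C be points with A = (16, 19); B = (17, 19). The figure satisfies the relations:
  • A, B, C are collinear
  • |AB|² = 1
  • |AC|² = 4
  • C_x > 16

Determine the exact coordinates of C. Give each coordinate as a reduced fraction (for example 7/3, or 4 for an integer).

C = (18, 19)

1. C_x = 18  [[A, B, C are collinear ⇒ 1y-19=0] ∩ [|C−(16, 19)|²=4]]
2. C_y = 19  [[A, B, C are collinear ⇒ 1y-19=0] ∩ [|C−(16, 19)|²=4]]
   so C = (18, 19)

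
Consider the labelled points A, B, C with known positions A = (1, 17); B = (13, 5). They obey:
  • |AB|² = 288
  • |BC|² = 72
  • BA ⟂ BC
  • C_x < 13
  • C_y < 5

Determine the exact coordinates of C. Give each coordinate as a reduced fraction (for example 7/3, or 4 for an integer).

1. C_x = 7  [[BA ⟂ BC ⇒ -12x+12y+96=0] ∩ [|C−(13, 5)|²=72]]
2. C_y = -1  [[BA ⟂ BC ⇒ -12x+12y+96=0] ∩ [|C−(13, 5)|²=72]]
   so C = (7, -1)

C = (7, -1)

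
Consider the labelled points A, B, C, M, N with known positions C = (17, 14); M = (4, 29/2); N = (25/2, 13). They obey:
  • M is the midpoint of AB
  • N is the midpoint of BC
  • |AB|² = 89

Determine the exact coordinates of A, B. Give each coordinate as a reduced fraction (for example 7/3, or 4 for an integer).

1. B_x = 8  [B = 2·N−C = 2·(25/2, 13)−(17, 14)]
2. B_y = 12  [B = 2·N−C = 2·(25/2, 13)−(17, 14)]
   so B = (8, 12)
3. A_x = 0  [A = 2·M−B = 2·(4, 29/2)−(8, 12)]
4. A_y = 17  [A = 2·M−B = 2·(4, 29/2)−(8, 12)]
   so A = (0, 17)

A = (0, 17)
B = (8, 12)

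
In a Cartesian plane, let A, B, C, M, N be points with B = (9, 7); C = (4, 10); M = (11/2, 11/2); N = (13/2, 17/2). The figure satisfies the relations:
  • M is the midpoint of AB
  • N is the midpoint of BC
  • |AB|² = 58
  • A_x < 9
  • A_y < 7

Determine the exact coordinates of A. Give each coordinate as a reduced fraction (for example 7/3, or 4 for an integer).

1. A_x = 2  [A = 2·M−B = 2·(11/2, 11/2)−(9, 7)]
2. A_y = 4  [A = 2·M−B = 2·(11/2, 11/2)−(9, 7)]
   so A = (2, 4)

A = (2, 4)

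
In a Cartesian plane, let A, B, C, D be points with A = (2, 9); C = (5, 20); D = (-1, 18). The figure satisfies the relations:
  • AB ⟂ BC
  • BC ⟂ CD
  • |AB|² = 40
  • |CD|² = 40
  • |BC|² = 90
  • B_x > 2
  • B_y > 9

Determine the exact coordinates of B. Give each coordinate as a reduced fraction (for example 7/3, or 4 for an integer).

1. B_x = 8  [[BC ⟂ CD ⇒ 6x+2y-70=0] ∩ [|B−(2, 9)|²=40]]
2. B_y = 11  [[BC ⟂ CD ⇒ 6x+2y-70=0] ∩ [|B−(2, 9)|²=40]]
   so B = (8, 11)

B = (8, 11)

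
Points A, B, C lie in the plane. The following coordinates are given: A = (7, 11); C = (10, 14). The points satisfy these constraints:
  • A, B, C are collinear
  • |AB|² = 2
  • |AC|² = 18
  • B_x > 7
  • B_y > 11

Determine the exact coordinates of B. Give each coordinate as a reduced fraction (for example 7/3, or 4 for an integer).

1. B_x = 8  [[A, B, C are collinear ⇒ 3x-3y+12=0] ∩ [|B−(7, 11)|²=2]]
2. B_y = 12  [[A, B, C are collinear ⇒ 3x-3y+12=0] ∩ [|B−(7, 11)|²=2]]
   so B = (8, 12)

B = (8, 12)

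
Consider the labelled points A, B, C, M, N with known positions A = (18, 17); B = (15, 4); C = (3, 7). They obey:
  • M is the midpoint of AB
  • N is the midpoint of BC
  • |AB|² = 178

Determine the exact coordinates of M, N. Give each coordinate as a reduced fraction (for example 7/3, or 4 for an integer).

M = (33/2, 21/2)
N = (9, 11/2)

1. M_x = 33/2  [2·M = A+B = (18, 17)+(15, 4)]
2. M_y = 21/2  [2·M = A+B = (18, 17)+(15, 4)]
   so M = (33/2, 21/2)
3. N_x = 9  [2·N = B+C = (15, 4)+(3, 7)]
4. N_y = 11/2  [2·N = B+C = (15, 4)+(3, 7)]
   so N = (9, 11/2)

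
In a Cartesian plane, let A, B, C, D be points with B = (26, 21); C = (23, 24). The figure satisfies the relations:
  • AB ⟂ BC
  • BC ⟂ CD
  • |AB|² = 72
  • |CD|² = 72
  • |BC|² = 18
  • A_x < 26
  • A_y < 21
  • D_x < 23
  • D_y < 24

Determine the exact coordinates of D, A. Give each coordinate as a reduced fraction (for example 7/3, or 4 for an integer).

1. D_x = 17  [[BC ⟂ CD ⇒ -3x+3y-3=0] ∩ [|D−(23, 24)|²=72]]
2. D_y = 18  [[BC ⟂ CD ⇒ -3x+3y-3=0] ∩ [|D−(23, 24)|²=72]]
   so D = (17, 18)
3. A_x = 20  [[AB ⟂ BC ⇒ 3x-3y-15=0] ∩ [|A−(26, 21)|²=72]]
4. A_y = 15  [[AB ⟂ BC ⇒ 3x-3y-15=0] ∩ [|A−(26, 21)|²=72]]
   so A = (20, 15)

D = (17, 18)
A = (20, 15)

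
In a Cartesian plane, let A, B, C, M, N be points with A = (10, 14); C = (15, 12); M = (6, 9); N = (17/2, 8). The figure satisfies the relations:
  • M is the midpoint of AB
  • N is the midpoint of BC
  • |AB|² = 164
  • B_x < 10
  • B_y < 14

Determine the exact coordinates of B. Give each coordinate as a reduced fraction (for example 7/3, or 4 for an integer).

B = (2, 4)

1. B_x = 2  [B = 2·M−A = 2·(6, 9)−(10, 14)]
2. B_y = 4  [B = 2·M−A = 2·(6, 9)−(10, 14)]
   so B = (2, 4)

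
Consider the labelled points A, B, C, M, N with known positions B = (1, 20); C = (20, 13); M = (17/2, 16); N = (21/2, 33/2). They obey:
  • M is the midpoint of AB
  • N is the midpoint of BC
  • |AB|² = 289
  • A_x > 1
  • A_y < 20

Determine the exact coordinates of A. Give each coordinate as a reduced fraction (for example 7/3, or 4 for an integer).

1. A_x = 16  [A = 2·M−B = 2·(17/2, 16)−(1, 20)]
2. A_y = 12  [A = 2·M−B = 2·(17/2, 16)−(1, 20)]
   so A = (16, 12)

A = (16, 12)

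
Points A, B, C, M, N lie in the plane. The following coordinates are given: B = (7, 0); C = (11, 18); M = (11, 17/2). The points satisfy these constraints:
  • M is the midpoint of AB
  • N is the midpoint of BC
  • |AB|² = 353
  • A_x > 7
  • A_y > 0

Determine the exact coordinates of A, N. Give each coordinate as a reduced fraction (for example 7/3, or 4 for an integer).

A = (15, 17)
N = (9, 9)

1. A_x = 15  [A = 2·M−B = 2·(11, 17/2)−(7, 0)]
2. A_y = 17  [A = 2·M−B = 2·(11, 17/2)−(7, 0)]
   so A = (15, 17)
3. N_x = 9  [2·N = B+C = (7, 0)+(11, 18)]
4. N_y = 9  [2·N = B+C = (7, 0)+(11, 18)]
   so N = (9, 9)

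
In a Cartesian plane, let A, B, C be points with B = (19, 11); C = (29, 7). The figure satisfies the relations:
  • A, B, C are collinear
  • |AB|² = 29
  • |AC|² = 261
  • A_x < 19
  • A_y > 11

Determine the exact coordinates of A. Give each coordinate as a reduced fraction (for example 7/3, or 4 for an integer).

1. A_x = 14  [[A, B, C are collinear ⇒ 4x+10y-186=0] ∩ [|A−(19, 11)|²=29]]
2. A_y = 13  [[A, B, C are collinear ⇒ 4x+10y-186=0] ∩ [|A−(19, 11)|²=29]]
   so A = (14, 13)

A = (14, 13)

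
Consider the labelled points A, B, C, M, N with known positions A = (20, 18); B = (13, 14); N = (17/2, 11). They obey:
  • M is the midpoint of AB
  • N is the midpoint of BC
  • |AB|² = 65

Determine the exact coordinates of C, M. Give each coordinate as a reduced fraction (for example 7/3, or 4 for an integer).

1. M_x = 33/2  [2·M = A+B = (20, 18)+(13, 14)]
2. M_y = 16  [2·M = A+B = (20, 18)+(13, 14)]
   so M = (33/2, 16)
3. C_x = 4  [C = 2·N−B = 2·(17/2, 11)−(13, 14)]
4. C_y = 8  [C = 2·N−B = 2·(17/2, 11)−(13, 14)]
   so C = (4, 8)

C = (4, 8)
M = (33/2, 16)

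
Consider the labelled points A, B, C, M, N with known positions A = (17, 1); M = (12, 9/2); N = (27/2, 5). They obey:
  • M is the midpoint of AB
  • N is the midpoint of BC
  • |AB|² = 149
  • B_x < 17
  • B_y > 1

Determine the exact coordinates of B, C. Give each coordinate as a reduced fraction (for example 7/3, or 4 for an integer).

B = (7, 8)
C = (20, 2)

1. B_x = 7  [B = 2·M−A = 2·(12, 9/2)−(17, 1)]
2. B_y = 8  [B = 2·M−A = 2·(12, 9/2)−(17, 1)]
   so B = (7, 8)
3. C_x = 20  [C = 2·N−B = 2·(27/2, 5)−(7, 8)]
4. C_y = 2  [C = 2·N−B = 2·(27/2, 5)−(7, 8)]
   so C = (20, 2)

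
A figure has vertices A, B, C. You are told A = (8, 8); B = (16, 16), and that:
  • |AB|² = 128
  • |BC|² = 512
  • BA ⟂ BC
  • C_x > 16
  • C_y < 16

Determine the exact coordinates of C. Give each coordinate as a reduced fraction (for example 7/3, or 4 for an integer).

C = (32, 0)

1. C_x = 32  [[BA ⟂ BC ⇒ -8x-8y+256=0] ∩ [|C−(16, 16)|²=512]]
2. C_y = 0  [[BA ⟂ BC ⇒ -8x-8y+256=0] ∩ [|C−(16, 16)|²=512]]
   so C = (32, 0)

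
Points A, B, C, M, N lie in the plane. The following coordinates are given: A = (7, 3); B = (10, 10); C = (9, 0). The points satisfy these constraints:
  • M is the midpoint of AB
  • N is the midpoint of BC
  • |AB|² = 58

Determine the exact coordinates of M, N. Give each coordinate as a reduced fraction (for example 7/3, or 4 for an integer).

1. M_x = 17/2  [2·M = A+B = (7, 3)+(10, 10)]
2. M_y = 13/2  [2·M = A+B = (7, 3)+(10, 10)]
   so M = (17/2, 13/2)
3. N_x = 19/2  [2·N = B+C = (10, 10)+(9, 0)]
4. N_y = 5  [2·N = B+C = (10, 10)+(9, 0)]
   so N = (19/2, 5)

M = (17/2, 13/2)
N = (19/2, 5)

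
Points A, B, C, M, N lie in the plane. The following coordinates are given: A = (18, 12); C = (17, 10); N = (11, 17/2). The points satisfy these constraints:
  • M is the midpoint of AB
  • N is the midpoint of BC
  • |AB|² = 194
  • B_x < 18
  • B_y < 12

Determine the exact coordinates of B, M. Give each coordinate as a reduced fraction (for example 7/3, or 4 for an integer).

B = (5, 7)
M = (23/2, 19/2)

1. B_x = 5  [B = 2·N−C = 2·(11, 17/2)−(17, 10)]
2. B_y = 7  [B = 2·N−C = 2·(11, 17/2)−(17, 10)]
   so B = (5, 7)
3. M_x = 23/2  [2·M = A+B = (18, 12)+(5, 7)]
4. M_y = 19/2  [2·M = A+B = (18, 12)+(5, 7)]
   so M = (23/2, 19/2)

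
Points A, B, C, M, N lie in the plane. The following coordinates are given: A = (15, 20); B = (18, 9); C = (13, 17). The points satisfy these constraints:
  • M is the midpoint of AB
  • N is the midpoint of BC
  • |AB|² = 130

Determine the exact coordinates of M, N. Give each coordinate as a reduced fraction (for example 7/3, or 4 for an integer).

1. M_x = 33/2  [2·M = A+B = (15, 20)+(18, 9)]
2. M_y = 29/2  [2·M = A+B = (15, 20)+(18, 9)]
   so M = (33/2, 29/2)
3. N_x = 31/2  [2·N = B+C = (18, 9)+(13, 17)]
4. N_y = 13  [2·N = B+C = (18, 9)+(13, 17)]
   so N = (31/2, 13)

M = (33/2, 29/2)
N = (31/2, 13)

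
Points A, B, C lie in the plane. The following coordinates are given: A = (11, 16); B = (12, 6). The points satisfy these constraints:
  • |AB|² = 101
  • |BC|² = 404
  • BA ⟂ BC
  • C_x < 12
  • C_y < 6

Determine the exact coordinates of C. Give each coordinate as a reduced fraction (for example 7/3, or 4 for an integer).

C = (-8, 4)

1. C_x = -8  [[BA ⟂ BC ⇒ -1x+10y-48=0] ∩ [|C−(12, 6)|²=404]]
2. C_y = 4  [[BA ⟂ BC ⇒ -1x+10y-48=0] ∩ [|C−(12, 6)|²=404]]
   so C = (-8, 4)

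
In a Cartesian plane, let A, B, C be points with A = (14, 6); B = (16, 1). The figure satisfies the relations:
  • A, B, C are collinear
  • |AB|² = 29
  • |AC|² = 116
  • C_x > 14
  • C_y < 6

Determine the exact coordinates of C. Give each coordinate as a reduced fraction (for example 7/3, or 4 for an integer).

1. C_x = 18  [[A, B, C are collinear ⇒ 5x+2y-82=0] ∩ [|C−(14, 6)|²=116]]
2. C_y = -4  [[A, B, C are collinear ⇒ 5x+2y-82=0] ∩ [|C−(14, 6)|²=116]]
   so C = (18, -4)

C = (18, -4)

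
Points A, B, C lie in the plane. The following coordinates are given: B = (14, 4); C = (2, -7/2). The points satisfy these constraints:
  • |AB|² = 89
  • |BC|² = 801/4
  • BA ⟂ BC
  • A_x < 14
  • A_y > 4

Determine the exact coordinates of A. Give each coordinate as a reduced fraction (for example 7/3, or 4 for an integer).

1. A_x = 9  [[BA ⟂ BC ⇒ -12x-15/2y+198=0] ∩ [|A−(14, 4)|²=89]]
2. A_y = 12  [[BA ⟂ BC ⇒ -12x-15/2y+198=0] ∩ [|A−(14, 4)|²=89]]
   so A = (9, 12)

A = (9, 12)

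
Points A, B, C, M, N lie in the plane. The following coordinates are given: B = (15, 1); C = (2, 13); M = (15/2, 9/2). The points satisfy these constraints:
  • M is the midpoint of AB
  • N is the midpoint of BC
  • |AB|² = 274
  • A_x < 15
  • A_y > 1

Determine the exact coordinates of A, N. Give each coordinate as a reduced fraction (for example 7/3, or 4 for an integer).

A = (0, 8)
N = (17/2, 7)

1. A_x = 0  [A = 2·M−B = 2·(15/2, 9/2)−(15, 1)]
2. A_y = 8  [A = 2·M−B = 2·(15/2, 9/2)−(15, 1)]
   so A = (0, 8)
3. N_x = 17/2  [2·N = B+C = (15, 1)+(2, 13)]
4. N_y = 7  [2·N = B+C = (15, 1)+(2, 13)]
   so N = (17/2, 7)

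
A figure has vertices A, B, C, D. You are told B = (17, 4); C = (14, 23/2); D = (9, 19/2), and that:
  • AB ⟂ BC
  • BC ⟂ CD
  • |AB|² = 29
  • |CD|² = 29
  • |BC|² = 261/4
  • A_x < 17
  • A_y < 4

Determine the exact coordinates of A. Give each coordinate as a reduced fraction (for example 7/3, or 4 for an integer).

1. A_x = 12  [[AB ⟂ BC ⇒ 3x-15/2y-21=0] ∩ [|A−(17, 4)|²=29]]
2. A_y = 2  [[AB ⟂ BC ⇒ 3x-15/2y-21=0] ∩ [|A−(17, 4)|²=29]]
   so A = (12, 2)

A = (12, 2)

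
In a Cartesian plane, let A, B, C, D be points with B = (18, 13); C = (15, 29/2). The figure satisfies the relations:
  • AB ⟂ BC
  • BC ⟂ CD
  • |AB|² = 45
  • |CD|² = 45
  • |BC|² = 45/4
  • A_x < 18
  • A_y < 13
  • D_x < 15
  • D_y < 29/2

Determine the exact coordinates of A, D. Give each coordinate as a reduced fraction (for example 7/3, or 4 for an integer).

A = (15, 7)
D = (12, 17/2)

1. A_x = 15  [[AB ⟂ BC ⇒ 3x-3/2y-69/2=0] ∩ [|A−(18, 13)|²=45]]
2. A_y = 7  [[AB ⟂ BC ⇒ 3x-3/2y-69/2=0] ∩ [|A−(18, 13)|²=45]]
   so A = (15, 7)
3. D_x = 12  [[BC ⟂ CD ⇒ -3x+3/2y+93/4=0] ∩ [|D−(15, 29/2)|²=45]]
4. D_y = 17/2  [[BC ⟂ CD ⇒ -3x+3/2y+93/4=0] ∩ [|D−(15, 29/2)|²=45]]
   so D = (12, 17/2)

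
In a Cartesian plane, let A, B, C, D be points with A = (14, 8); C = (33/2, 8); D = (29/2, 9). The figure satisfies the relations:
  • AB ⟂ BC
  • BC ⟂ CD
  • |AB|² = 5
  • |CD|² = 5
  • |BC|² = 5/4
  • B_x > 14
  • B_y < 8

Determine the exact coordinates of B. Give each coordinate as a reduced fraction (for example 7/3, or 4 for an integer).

1. B_x = 16  [[BC ⟂ CD ⇒ 2x-1y-25=0] ∩ [|B−(14, 8)|²=5]]
2. B_y = 7  [[BC ⟂ CD ⇒ 2x-1y-25=0] ∩ [|B−(14, 8)|²=5]]
   so B = (16, 7)

B = (16, 7)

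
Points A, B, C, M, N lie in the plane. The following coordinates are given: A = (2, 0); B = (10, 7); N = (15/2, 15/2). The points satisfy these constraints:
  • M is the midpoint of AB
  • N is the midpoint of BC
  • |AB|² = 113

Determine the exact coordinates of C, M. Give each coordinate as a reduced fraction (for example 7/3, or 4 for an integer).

1. M_x = 6  [2·M = A+B = (2, 0)+(10, 7)]
2. M_y = 7/2  [2·M = A+B = (2, 0)+(10, 7)]
   so M = (6, 7/2)
3. C_x = 5  [C = 2·N−B = 2·(15/2, 15/2)−(10, 7)]
4. C_y = 8  [C = 2·N−B = 2·(15/2, 15/2)−(10, 7)]
   so C = (5, 8)

C = (5, 8)
M = (6, 7/2)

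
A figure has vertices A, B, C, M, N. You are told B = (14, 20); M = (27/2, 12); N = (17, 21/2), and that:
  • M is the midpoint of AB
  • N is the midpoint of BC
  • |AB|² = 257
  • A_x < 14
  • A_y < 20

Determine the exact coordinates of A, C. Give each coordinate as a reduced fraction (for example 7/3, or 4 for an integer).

1. A_x = 13  [A = 2·M−B = 2·(27/2, 12)−(14, 20)]
2. A_y = 4  [A = 2·M−B = 2·(27/2, 12)−(14, 20)]
   so A = (13, 4)
3. C_x = 20  [C = 2·N−B = 2·(17, 21/2)−(14, 20)]
4. C_y = 1  [C = 2·N−B = 2·(17, 21/2)−(14, 20)]
   so C = (20, 1)

A = (13, 4)
C = (20, 1)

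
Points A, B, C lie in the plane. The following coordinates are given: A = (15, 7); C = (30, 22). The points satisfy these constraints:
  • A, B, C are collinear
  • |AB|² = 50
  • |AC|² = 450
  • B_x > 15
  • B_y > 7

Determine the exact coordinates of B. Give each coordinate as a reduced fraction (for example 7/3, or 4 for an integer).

B = (20, 12)

1. B_x = 20  [[A, B, C are collinear ⇒ 15x-15y-120=0] ∩ [|B−(15, 7)|²=50]]
2. B_y = 12  [[A, B, C are collinear ⇒ 15x-15y-120=0] ∩ [|B−(15, 7)|²=50]]
   so B = (20, 12)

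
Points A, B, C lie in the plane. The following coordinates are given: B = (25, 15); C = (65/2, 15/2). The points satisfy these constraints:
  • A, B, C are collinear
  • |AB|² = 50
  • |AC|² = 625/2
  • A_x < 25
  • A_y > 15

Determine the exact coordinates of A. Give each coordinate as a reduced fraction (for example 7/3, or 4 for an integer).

A = (20, 20)

1. A_x = 20  [[A, B, C are collinear ⇒ 15/2x+15/2y-300=0] ∩ [|A−(25, 15)|²=50]]
2. A_y = 20  [[A, B, C are collinear ⇒ 15/2x+15/2y-300=0] ∩ [|A−(25, 15)|²=50]]
   so A = (20, 20)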